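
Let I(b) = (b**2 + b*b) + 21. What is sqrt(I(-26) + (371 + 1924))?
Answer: 2*sqrt(917) ≈ 60.564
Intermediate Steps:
I(b) = 21 + 2*b**2 (I(b) = (b**2 + b**2) + 21 = 2*b**2 + 21 = 21 + 2*b**2)
sqrt(I(-26) + (371 + 1924)) = sqrt((21 + 2*(-26)**2) + (371 + 1924)) = sqrt((21 + 2*676) + 2295) = sqrt((21 + 1352) + 2295) = sqrt(1373 + 2295) = sqrt(3668) = 2*sqrt(917)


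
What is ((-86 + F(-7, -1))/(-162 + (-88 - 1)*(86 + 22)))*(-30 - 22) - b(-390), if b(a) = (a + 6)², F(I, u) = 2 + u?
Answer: -720619682/4887 ≈ -1.4746e+5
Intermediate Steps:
b(a) = (6 + a)²
((-86 + F(-7, -1))/(-162 + (-88 - 1)*(86 + 22)))*(-30 - 22) - b(-390) = ((-86 + (2 - 1))/(-162 + (-88 - 1)*(86 + 22)))*(-30 - 22) - (6 - 390)² = ((-86 + 1)/(-162 - 89*108))*(-52) - 1*(-384)² = -85/(-162 - 9612)*(-52) - 1*147456 = -85/(-9774)*(-52) - 147456 = -85*(-1/9774)*(-52) - 147456 = (85/9774)*(-52) - 147456 = -2210/4887 - 147456 = -720619682/4887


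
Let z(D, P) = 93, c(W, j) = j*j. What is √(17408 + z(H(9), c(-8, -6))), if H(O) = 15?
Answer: √17501 ≈ 132.29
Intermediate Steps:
c(W, j) = j²
√(17408 + z(H(9), c(-8, -6))) = √(17408 + 93) = √17501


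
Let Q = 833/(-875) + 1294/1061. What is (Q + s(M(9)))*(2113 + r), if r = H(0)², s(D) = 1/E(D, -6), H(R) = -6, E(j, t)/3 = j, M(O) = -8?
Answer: 1545472691/3183000 ≈ 485.54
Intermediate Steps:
E(j, t) = 3*j
Q = 35491/132625 (Q = 833*(-1/875) + 1294*(1/1061) = -119/125 + 1294/1061 = 35491/132625 ≈ 0.26760)
s(D) = 1/(3*D)
r = 36 (r = (-6)² = 36)
(Q + s(M(9)))*(2113 + r) = (35491/132625 + (⅓)/(-8))*(2113 + 36) = (35491/132625 + (⅓)*(-⅛))*2149 = (35491/132625 - 1/24)*2149 = (719159/3183000)*2149 = 1545472691/3183000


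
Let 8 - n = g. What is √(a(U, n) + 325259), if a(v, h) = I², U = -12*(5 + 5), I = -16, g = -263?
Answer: √325515 ≈ 570.54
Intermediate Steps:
n = 271 (n = 8 - 1*(-263) = 8 + 263 = 271)
U = -120 (U = -12*10 = -120)
a(v, h) = 256 (a(v, h) = (-16)² = 256)
√(a(U, n) + 325259) = √(256 + 325259) = √325515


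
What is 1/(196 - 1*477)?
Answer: -1/281 ≈ -0.0035587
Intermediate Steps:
1/(196 - 1*477) = 1/(196 - 477) = 1/(-281) = -1/281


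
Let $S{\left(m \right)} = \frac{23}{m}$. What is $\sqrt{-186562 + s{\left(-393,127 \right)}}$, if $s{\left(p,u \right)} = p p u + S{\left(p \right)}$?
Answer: $\frac{5 \sqrt{120028254558}}{393} \approx 4407.8$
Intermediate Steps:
$s{\left(p,u \right)} = \frac{23}{p} + u p^{2}$ ($s{\left(p,u \right)} = p p u + \frac{23}{p} = p^{2} u + \frac{23}{p} = u p^{2} + \frac{23}{p} = \frac{23}{p} + u p^{2}$)
$\sqrt{-186562 + s{\left(-393,127 \right)}} = \sqrt{-186562 + \frac{23 + 127 \left(-393\right)^{3}}{-393}} = \sqrt{-186562 - \frac{23 + 127 \left(-60698457\right)}{393}} = \sqrt{-186562 - \frac{23 - 7708704039}{393}} = \sqrt{-186562 - - \frac{7708704016}{393}} = \sqrt{-186562 + \frac{7708704016}{393}} = \sqrt{\frac{7635385150}{393}} = \frac{5 \sqrt{120028254558}}{393}$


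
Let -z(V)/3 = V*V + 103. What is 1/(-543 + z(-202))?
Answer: -1/123264 ≈ -8.1127e-6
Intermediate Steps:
z(V) = -309 - 3*V**2 (z(V) = -3*(V*V + 103) = -3*(V**2 + 103) = -3*(103 + V**2) = -309 - 3*V**2)
1/(-543 + z(-202)) = 1/(-543 + (-309 - 3*(-202)**2)) = 1/(-543 + (-309 - 3*40804)) = 1/(-543 + (-309 - 122412)) = 1/(-543 - 122721) = 1/(-123264) = -1/123264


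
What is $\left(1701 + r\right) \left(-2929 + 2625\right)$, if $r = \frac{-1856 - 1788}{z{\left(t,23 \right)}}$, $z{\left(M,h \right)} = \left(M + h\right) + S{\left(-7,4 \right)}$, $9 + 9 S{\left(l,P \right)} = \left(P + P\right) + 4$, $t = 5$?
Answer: $- \frac{40630512}{85} \approx -4.7801 \cdot 10^{5}$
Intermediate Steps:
$S{\left(l,P \right)} = - \frac{5}{9} + \frac{2 P}{9}$ ($S{\left(l,P \right)} = -1 + \frac{\left(P + P\right) + 4}{9} = -1 + \frac{2 P + 4}{9} = -1 + \frac{4 + 2 P}{9} = -1 + \left(\frac{4}{9} + \frac{2 P}{9}\right) = - \frac{5}{9} + \frac{2 P}{9}$)
$z{\left(M,h \right)} = \frac{1}{3} + M + h$ ($z{\left(M,h \right)} = \left(M + h\right) + \left(- \frac{5}{9} + \frac{2}{9} \cdot 4\right) = \left(M + h\right) + \left(- \frac{5}{9} + \frac{8}{9}\right) = \left(M + h\right) + \frac{1}{3} = \frac{1}{3} + M + h$)
$r = - \frac{10932}{85}$ ($r = \frac{-1856 - 1788}{\frac{1}{3} + 5 + 23} = \frac{-1856 - 1788}{\frac{85}{3}} = \left(-3644\right) \frac{3}{85} = - \frac{10932}{85} \approx -128.61$)
$\left(1701 + r\right) \left(-2929 + 2625\right) = \left(1701 - \frac{10932}{85}\right) \left(-2929 + 2625\right) = \frac{133653}{85} \left(-304\right) = - \frac{40630512}{85}$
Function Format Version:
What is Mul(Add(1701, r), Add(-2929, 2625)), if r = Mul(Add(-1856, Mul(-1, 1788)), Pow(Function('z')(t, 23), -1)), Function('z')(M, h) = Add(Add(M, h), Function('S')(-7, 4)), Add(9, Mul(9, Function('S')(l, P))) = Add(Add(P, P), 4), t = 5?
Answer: Rational(-40630512, 85) ≈ -4.7801e+5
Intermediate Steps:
Function('S')(l, P) = Add(Rational(-5, 9), Mul(Rational(2, 9), P)) (Function('S')(l, P) = Add(-1, Mul(Rational(1, 9), Add(Add(P, P), 4))) = Add(-1, Mul(Rational(1, 9), Add(Mul(2, P), 4))) = Add(-1, Mul(Rational(1, 9), Add(4, Mul(2, P)))) = Add(-1, Add(Rational(4, 9), Mul(Rational(2, 9), P))) = Add(Rational(-5, 9), Mul(Rational(2, 9), P)))
Function('z')(M, h) = Add(Rational(1, 3), M, h) (Function('z')(M, h) = Add(Add(M, h), Add(Rational(-5, 9), Mul(Rational(2, 9), 4))) = Add(Add(M, h), Add(Rational(-5, 9), Rational(8, 9))) = Add(Add(M, h), Rational(1, 3)) = Add(Rational(1, 3), M, h))
r = Rational(-10932, 85) (r = Mul(Add(-1856, Mul(-1, 1788)), Pow(Add(Rational(1, 3), 5, 23), -1)) = Mul(Add(-1856, -1788), Pow(Rational(85, 3), -1)) = Mul(-3644, Rational(3, 85)) = Rational(-10932, 85) ≈ -128.61)
Mul(Add(1701, r), Add(-2929, 2625)) = Mul(Add(1701, Rational(-10932, 85)), Add(-2929, 2625)) = Mul(Rational(133653, 85), -304) = Rational(-40630512, 85)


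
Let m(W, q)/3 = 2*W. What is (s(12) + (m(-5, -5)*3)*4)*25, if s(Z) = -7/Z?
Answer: -108175/12 ≈ -9014.6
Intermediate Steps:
m(W, q) = 6*W (m(W, q) = 3*(2*W) = 6*W)
(s(12) + (m(-5, -5)*3)*4)*25 = (-7/12 + ((6*(-5))*3)*4)*25 = (-7*1/12 - 30*3*4)*25 = (-7/12 - 90*4)*25 = (-7/12 - 360)*25 = -4327/12*25 = -108175/12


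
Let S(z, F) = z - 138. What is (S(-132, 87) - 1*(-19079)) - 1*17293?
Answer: 1516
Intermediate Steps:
S(z, F) = -138 + z
(S(-132, 87) - 1*(-19079)) - 1*17293 = ((-138 - 132) - 1*(-19079)) - 1*17293 = (-270 + 19079) - 17293 = 18809 - 17293 = 1516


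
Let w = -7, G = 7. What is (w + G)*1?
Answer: 0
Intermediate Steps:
(w + G)*1 = (-7 + 7)*1 = 0*1 = 0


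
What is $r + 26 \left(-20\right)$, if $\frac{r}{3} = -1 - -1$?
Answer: $-520$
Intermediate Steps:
$r = 0$ ($r = 3 \left(-1 - -1\right) = 3 \left(-1 + 1\right) = 3 \cdot 0 = 0$)
$r + 26 \left(-20\right) = 0 + 26 \left(-20\right) = 0 - 520 = -520$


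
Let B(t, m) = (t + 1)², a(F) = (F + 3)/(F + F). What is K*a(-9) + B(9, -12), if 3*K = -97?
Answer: 803/9 ≈ 89.222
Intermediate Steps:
K = -97/3 (K = (⅓)*(-97) = -97/3 ≈ -32.333)
a(F) = (3 + F)/(2*F) (a(F) = (3 + F)/((2*F)) = (3 + F)*(1/(2*F)) = (3 + F)/(2*F))
B(t, m) = (1 + t)²
K*a(-9) + B(9, -12) = -97*(3 - 9)/(6*(-9)) + (1 + 9)² = -97*(-1)*(-6)/(6*9) + 10² = -97/3*⅓ + 100 = -97/9 + 100 = 803/9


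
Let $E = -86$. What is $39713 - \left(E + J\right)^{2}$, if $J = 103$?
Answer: $39424$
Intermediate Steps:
$39713 - \left(E + J\right)^{2} = 39713 - \left(-86 + 103\right)^{2} = 39713 - 17^{2} = 39713 - 289 = 39424$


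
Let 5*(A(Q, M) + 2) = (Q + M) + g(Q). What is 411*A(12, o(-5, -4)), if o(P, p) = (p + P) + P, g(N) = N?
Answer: 0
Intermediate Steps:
o(P, p) = p + 2*P (o(P, p) = (P + p) + P = p + 2*P)
A(Q, M) = -2 + M/5 + 2*Q/5 (A(Q, M) = -2 + ((Q + M) + Q)/5 = -2 + ((M + Q) + Q)/5 = -2 + (M + 2*Q)/5 = -2 + (M/5 + 2*Q/5) = -2 + M/5 + 2*Q/5)
411*A(12, o(-5, -4)) = 411*(-2 + (-4 + 2*(-5))/5 + (2/5)*12) = 411*(-2 + (-4 - 10)/5 + 24/5) = 411*(-2 + (1/5)*(-14) + 24/5) = 411*(-2 - 14/5 + 24/5) = 411*0 = 0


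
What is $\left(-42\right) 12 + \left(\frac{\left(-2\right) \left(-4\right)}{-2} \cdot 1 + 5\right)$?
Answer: $-503$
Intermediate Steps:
$\left(-42\right) 12 + \left(\frac{\left(-2\right) \left(-4\right)}{-2} \cdot 1 + 5\right) = -504 + \left(8 \left(- \frac{1}{2}\right) 1 + 5\right) = -504 + \left(\left(-4\right) 1 + 5\right) = -504 + \left(-4 + 5\right) = -504 + 1 = -503$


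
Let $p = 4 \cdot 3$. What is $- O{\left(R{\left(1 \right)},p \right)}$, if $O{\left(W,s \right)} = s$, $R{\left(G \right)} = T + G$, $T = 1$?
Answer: $-12$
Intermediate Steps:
$R{\left(G \right)} = 1 + G$
$p = 12$
$- O{\left(R{\left(1 \right)},p \right)} = \left(-1\right) 12 = -12$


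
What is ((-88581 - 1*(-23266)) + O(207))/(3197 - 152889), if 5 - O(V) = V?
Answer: 65517/149692 ≈ 0.43768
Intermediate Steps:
O(V) = 5 - V
((-88581 - 1*(-23266)) + O(207))/(3197 - 152889) = ((-88581 - 1*(-23266)) + (5 - 1*207))/(3197 - 152889) = ((-88581 + 23266) + (5 - 207))/(-149692) = (-65315 - 202)*(-1/149692) = -65517*(-1/149692) = 65517/149692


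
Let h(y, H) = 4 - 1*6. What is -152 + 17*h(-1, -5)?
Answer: -186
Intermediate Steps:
h(y, H) = -2 (h(y, H) = 4 - 6 = -2)
-152 + 17*h(-1, -5) = -152 + 17*(-2) = -152 - 34 = -186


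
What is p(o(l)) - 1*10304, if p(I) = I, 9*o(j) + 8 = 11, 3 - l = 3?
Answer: -30911/3 ≈ -10304.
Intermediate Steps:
l = 0 (l = 3 - 1*3 = 3 - 3 = 0)
o(j) = ⅓ (o(j) = -8/9 + (⅑)*11 = -8/9 + 11/9 = ⅓)
p(o(l)) - 1*10304 = ⅓ - 1*10304 = ⅓ - 10304 = -30911/3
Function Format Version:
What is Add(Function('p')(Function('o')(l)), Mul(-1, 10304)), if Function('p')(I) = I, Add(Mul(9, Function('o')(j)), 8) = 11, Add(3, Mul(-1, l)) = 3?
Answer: Rational(-30911, 3) ≈ -10304.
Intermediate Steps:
l = 0 (l = Add(3, Mul(-1, 3)) = Add(3, -3) = 0)
Function('o')(j) = Rational(1, 3) (Function('o')(j) = Add(Rational(-8, 9), Mul(Rational(1, 9), 11)) = Add(Rational(-8, 9), Rational(11, 9)) = Rational(1, 3))
Add(Function('p')(Function('o')(l)), Mul(-1, 10304)) = Add(Rational(1, 3), Mul(-1, 10304)) = Add(Rational(1, 3), -10304) = Rational(-30911, 3)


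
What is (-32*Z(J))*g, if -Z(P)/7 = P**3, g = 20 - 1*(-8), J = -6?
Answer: -1354752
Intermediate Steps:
g = 28 (g = 20 + 8 = 28)
Z(P) = -7*P**3
(-32*Z(J))*g = -(-224)*(-6)**3*28 = -(-224)*(-216)*28 = -32*1512*28 = -48384*28 = -1354752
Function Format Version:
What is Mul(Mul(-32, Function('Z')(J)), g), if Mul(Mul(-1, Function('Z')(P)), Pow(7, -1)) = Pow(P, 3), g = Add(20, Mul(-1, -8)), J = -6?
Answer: -1354752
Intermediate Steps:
g = 28 (g = Add(20, 8) = 28)
Function('Z')(P) = Mul(-7, Pow(P, 3))
Mul(Mul(-32, Function('Z')(J)), g) = Mul(Mul(-32, Mul(-7, Pow(-6, 3))), 28) = Mul(Mul(-32, Mul(-7, -216)), 28) = Mul(Mul(-32, 1512), 28) = Mul(-48384, 28) = -1354752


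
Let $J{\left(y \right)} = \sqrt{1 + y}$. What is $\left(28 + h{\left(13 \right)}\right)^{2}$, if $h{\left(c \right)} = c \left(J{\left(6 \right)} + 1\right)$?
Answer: $2864 + 1066 \sqrt{7} \approx 5684.4$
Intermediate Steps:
$h{\left(c \right)} = c \left(1 + \sqrt{7}\right)$ ($h{\left(c \right)} = c \left(\sqrt{1 + 6} + 1\right) = c \left(\sqrt{7} + 1\right) = c \left(1 + \sqrt{7}\right)$)
$\left(28 + h{\left(13 \right)}\right)^{2} = \left(28 + 13 \left(1 + \sqrt{7}\right)\right)^{2} = \left(28 + \left(13 + 13 \sqrt{7}\right)\right)^{2} = \left(41 + 13 \sqrt{7}\right)^{2}$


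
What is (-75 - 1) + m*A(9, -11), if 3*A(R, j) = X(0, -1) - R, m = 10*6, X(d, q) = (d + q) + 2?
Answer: -236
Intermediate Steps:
X(d, q) = 2 + d + q
m = 60
A(R, j) = ⅓ - R/3 (A(R, j) = ((2 + 0 - 1) - R)/3 = (1 - R)/3 = ⅓ - R/3)
(-75 - 1) + m*A(9, -11) = (-75 - 1) + 60*(⅓ - ⅓*9) = -76 + 60*(⅓ - 3) = -76 + 60*(-8/3) = -76 - 160 = -236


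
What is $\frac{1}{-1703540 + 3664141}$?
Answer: $\frac{1}{1960601} \approx 5.1005 \cdot 10^{-7}$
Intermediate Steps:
$\frac{1}{-1703540 + 3664141} = \frac{1}{1960601}$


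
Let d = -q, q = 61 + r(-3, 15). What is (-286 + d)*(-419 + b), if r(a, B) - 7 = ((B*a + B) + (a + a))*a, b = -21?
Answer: 203280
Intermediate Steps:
r(a, B) = 7 + a*(B + 2*a + B*a) (r(a, B) = 7 + ((B*a + B) + (a + a))*a = 7 + ((B + B*a) + 2*a)*a = 7 + (B + 2*a + B*a)*a = 7 + a*(B + 2*a + B*a))
q = 176 (q = 61 + (7 + 2*(-3)² + 15*(-3) + 15*(-3)²) = 61 + (7 + 2*9 - 45 + 15*9) = 61 + (7 + 18 - 45 + 135) = 61 + 115 = 176)
d = -176 (d = -1*176 = -176)
(-286 + d)*(-419 + b) = (-286 - 176)*(-419 - 21) = -462*(-440) = 203280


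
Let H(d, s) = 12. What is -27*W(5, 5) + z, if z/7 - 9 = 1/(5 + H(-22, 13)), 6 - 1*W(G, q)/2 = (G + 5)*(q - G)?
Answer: -4430/17 ≈ -260.59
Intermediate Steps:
W(G, q) = 12 - 2*(5 + G)*(q - G) (W(G, q) = 12 - 2*(G + 5)*(q - G) = 12 - 2*(5 + G)*(q - G))
z = 1078/17 (z = 63 + 7/(5 + 12) = 63 + 7/17 = 1078/17 ≈ 63.412)
-27*W(5, 5) + z = -27*(12 - 10*5 + 2*5² + 10*5 - 2*5*5) + 1078/17 = -27*(12 - 50 + 2*25 + 50 - 50) + 1078/17 = -27*(12 - 50 + 50 + 50 - 50) + 1078/17 = -27*12 + 1078/17 = -324 + 1078/17 = -4430/17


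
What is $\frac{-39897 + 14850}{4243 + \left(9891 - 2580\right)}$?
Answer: $- \frac{25047}{11554} \approx -2.1678$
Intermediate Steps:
$\frac{-39897 + 14850}{4243 + \left(9891 - 2580\right)} = - \frac{25047}{4243 + 7311} = - \frac{25047}{11554}$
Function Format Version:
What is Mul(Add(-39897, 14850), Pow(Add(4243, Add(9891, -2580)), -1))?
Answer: Rational(-25047, 11554) ≈ -2.1678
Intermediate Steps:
Mul(Add(-39897, 14850), Pow(Add(4243, Add(9891, -2580)), -1)) = Mul(-25047, Pow(Add(4243, 7311), -1)) = Mul(-25047, Pow(11554, -1)) = Mul(-25047, Rational(1, 11554)) = Rational(-25047, 11554)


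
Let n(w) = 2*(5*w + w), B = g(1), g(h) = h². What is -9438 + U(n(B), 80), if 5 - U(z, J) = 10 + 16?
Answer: -9459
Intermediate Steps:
B = 1 (B = 1² = 1)
n(w) = 12*w (n(w) = 2*(6*w) = 12*w)
U(z, J) = -21 (U(z, J) = 5 - (10 + 16) = 5 - 1*26 = 5 - 26 = -21)
-9438 + U(n(B), 80) = -9438 - 21 = -9459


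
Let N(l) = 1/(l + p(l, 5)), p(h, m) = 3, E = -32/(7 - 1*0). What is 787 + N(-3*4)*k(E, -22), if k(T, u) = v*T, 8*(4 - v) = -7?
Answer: 16579/21 ≈ 789.48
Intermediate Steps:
v = 39/8 (v = 4 - 1/8*(-7) = 4 + 7/8 = 39/8 ≈ 4.8750)
E = -32/7 (E = -32/(7 + 0) = -32/7 ≈ -4.5714)
k(T, u) = 39*T/8
N(l) = 1/(3 + l) (N(l) = 1/(l + 3) = 1/(3 + l))
787 + N(-3*4)*k(E, -22) = 787 + ((39/8)*(-32/7))/(3 - 3*4) = 787 - 156/7/(3 - 12) = 787 - 156/7/(-9) = 787 - 1/9*(-156/7) = 787 + 52/21 = 16579/21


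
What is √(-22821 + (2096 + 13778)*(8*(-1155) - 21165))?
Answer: 9*I*√5958911 ≈ 21970.0*I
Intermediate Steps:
√(-22821 + (2096 + 13778)*(8*(-1155) - 21165)) = √(-22821 + 15874*(-9240 - 21165)) = √(-22821 + 15874*(-30405)) = √(-22821 - 482648970) = √(-482671791) = 9*I*√5958911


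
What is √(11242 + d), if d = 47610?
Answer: 2*√14713 ≈ 242.59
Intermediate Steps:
√(11242 + d) = √(11242 + 47610) = √58852 = 2*√14713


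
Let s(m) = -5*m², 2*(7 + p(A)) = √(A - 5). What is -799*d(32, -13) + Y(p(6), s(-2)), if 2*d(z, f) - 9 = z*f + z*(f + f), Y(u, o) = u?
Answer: 494974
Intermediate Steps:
p(A) = -7 + √(-5 + A)/2 (p(A) = -7 + √(A - 5)/2 = -7 + √(-5 + A)/2)
d(z, f) = 9/2 + 3*f*z/2 (d(z, f) = 9/2 + (z*f + z*(f + f))/2 = 9/2 + (f*z + z*(2*f))/2 = 9/2 + (f*z + 2*f*z)/2 = 9/2 + (3*f*z)/2 = 9/2 + 3*f*z/2)
-799*d(32, -13) + Y(p(6), s(-2)) = -799*(9/2 + (3/2)*(-13)*32) + (-7 + √(-5 + 6)/2) = -799*(9/2 - 624) + (-7 + √1/2) = -799*(-1239/2) + (-7 + (½)*1) = 989961/2 + (-7 + ½) = 989961/2 - 13/2 = 494974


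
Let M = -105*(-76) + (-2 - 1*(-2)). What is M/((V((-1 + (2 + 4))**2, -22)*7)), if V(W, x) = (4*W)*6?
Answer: 19/10 ≈ 1.9000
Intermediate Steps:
V(W, x) = 24*W
M = 7980 (M = 7980 + (-2 + 2) = 7980 + 0 = 7980)
M/((V((-1 + (2 + 4))**2, -22)*7)) = 7980/(((24*(-1 + (2 + 4))**2)*7)) = 7980/(((24*(-1 + 6)**2)*7)) = 7980/(((24*5**2)*7)) = 7980/(((24*25)*7)) = 7980/((600*7)) = 7980/4200 = 7980*(1/4200) = 19/10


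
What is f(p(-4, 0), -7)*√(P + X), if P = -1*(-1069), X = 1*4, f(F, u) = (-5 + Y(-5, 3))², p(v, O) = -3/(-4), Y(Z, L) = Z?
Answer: 100*√1073 ≈ 3275.7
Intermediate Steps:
p(v, O) = ¾ (p(v, O) = -3*(-¼) = ¾)
f(F, u) = 100 (f(F, u) = (-5 - 5)² = (-10)² = 100)
X = 4
P = 1069
f(p(-4, 0), -7)*√(P + X) = 100*√(1069 + 4) = 100*√1073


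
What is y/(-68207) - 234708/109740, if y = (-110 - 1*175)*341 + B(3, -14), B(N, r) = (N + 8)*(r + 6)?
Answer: -444499128/623753015 ≈ -0.71262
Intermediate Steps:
B(N, r) = (6 + r)*(8 + N) (B(N, r) = (8 + N)*(6 + r) = (6 + r)*(8 + N))
y = -97273 (y = (-110 - 1*175)*341 + (48 + 6*3 + 8*(-14) + 3*(-14)) = (-110 - 175)*341 + (48 + 18 - 112 - 42) = -285*341 - 88 = -97185 - 88 = -97273)
y/(-68207) - 234708/109740 = -97273/(-68207) - 234708/109740 = -97273*(-1/68207) - 234708*1/109740 = 97273/68207 - 19559/9145 = -444499128/623753015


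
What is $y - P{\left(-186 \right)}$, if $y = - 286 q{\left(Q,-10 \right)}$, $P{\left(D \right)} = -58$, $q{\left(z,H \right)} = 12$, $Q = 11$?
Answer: $-3374$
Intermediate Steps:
$y = -3432$ ($y = \left(-286\right) 12 = -3432$)
$y - P{\left(-186 \right)} = -3432 - -58 = -3432 + 58 = -3374$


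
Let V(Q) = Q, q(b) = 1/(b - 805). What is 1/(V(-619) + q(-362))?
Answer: -1167/722374 ≈ -0.0016155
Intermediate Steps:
q(b) = 1/(-805 + b)
1/(V(-619) + q(-362)) = 1/(-619 + 1/(-805 - 362)) = 1/(-619 + 1/(-1167)) = 1/(-619 - 1/1167) = 1/(-722374/1167) = -1167/722374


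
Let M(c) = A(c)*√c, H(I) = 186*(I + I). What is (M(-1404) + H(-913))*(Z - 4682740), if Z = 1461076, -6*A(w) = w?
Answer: 1094193074304 - 4523216256*I*√39 ≈ 1.0942e+12 - 2.8247e+10*I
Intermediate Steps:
A(w) = -w/6
H(I) = 372*I (H(I) = 186*(2*I) = 372*I)
M(c) = -c^(3/2)/6 (M(c) = (-c/6)*√c = -c^(3/2)/6)
(M(-1404) + H(-913))*(Z - 4682740) = (-(-1404)*I*√39 + 372*(-913))*(1461076 - 4682740) = (-(-1404)*I*√39 - 339636)*(-3221664) = (1404*I*√39 - 339636)*(-3221664) = (-339636 + 1404*I*√39)*(-3221664) = 1094193074304 - 4523216256*I*√39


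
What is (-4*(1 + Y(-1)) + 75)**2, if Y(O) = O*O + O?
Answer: 5041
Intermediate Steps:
Y(O) = O + O**2 (Y(O) = O**2 + O = O + O**2)
(-4*(1 + Y(-1)) + 75)**2 = (-4*(1 - (1 - 1)) + 75)**2 = (-4*(1 - 1*0) + 75)**2 = (-4*(1 + 0) + 75)**2 = (-4*1 + 75)**2 = (-4 + 75)**2 = 71**2 = 5041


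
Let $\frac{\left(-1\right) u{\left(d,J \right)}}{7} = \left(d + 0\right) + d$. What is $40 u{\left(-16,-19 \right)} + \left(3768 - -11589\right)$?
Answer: $24317$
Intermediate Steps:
$u{\left(d,J \right)} = - 14 d$ ($u{\left(d,J \right)} = - 7 \left(\left(d + 0\right) + d\right) = - 7 \left(d + d\right) = - 7 \cdot 2 d = - 14 d$)
$40 u{\left(-16,-19 \right)} + \left(3768 - -11589\right) = 40 \left(\left(-14\right) \left(-16\right)\right) + \left(3768 - -11589\right) = 40 \cdot 224 + \left(3768 + 11589\right) = 8960 + 15357 = 24317$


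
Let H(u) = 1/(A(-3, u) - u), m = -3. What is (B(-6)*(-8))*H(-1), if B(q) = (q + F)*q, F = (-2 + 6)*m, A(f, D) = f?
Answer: 432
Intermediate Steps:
F = -12 (F = (-2 + 6)*(-3) = 4*(-3) = -12)
B(q) = q*(-12 + q) (B(q) = (q - 12)*q = (-12 + q)*q = q*(-12 + q))
H(u) = 1/(-3 - u)
(B(-6)*(-8))*H(-1) = (-6*(-12 - 6)*(-8))*(-1/(3 - 1)) = (-6*(-18)*(-8))*(-1/2) = (108*(-8))*(-1*1/2) = -864*(-1/2) = 432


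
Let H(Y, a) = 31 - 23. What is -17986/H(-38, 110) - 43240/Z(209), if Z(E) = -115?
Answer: -7489/4 ≈ -1872.3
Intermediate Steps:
H(Y, a) = 8
-17986/H(-38, 110) - 43240/Z(209) = -17986/8 - 43240/(-115) = -17986*⅛ - 43240*(-1/115) = -8993/4 + 376 = -7489/4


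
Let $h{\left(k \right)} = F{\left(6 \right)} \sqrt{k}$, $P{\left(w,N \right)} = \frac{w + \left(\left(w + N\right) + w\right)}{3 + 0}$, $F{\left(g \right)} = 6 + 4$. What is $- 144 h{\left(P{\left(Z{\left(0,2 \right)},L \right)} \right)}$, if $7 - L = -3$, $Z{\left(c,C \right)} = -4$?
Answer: $- 480 i \sqrt{6} \approx - 1175.8 i$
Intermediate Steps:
$F{\left(g \right)} = 10$
$L = 10$ ($L = 7 - -3 = 7 + 3 = 10$)
$P{\left(w,N \right)} = w + \frac{N}{3}$ ($P{\left(w,N \right)} = \frac{w + \left(\left(N + w\right) + w\right)}{3} = \left(w + \left(N + 2 w\right)\right) \frac{1}{3} = \left(N + 3 w\right) \frac{1}{3} = w + \frac{N}{3}$)
$h{\left(k \right)} = 10 \sqrt{k}$
$- 144 h{\left(P{\left(Z{\left(0,2 \right)},L \right)} \right)} = - 144 \cdot 10 \sqrt{-4 + \frac{1}{3} \cdot 10} = - 144 \cdot 10 \sqrt{-4 + \frac{10}{3}} = - 144 \cdot 10 \sqrt{- \frac{2}{3}} = - 144 \cdot 10 \frac{i \sqrt{6}}{3} = - 144 \frac{10 i \sqrt{6}}{3} = - 480 i \sqrt{6}$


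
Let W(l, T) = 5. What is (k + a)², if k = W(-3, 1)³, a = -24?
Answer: 10201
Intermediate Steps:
k = 125 (k = 5³ = 125)
(k + a)² = (125 - 24)² = 101² = 10201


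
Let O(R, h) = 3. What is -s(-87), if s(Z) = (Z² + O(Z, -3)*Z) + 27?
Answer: -7335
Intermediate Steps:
s(Z) = 27 + Z² + 3*Z (s(Z) = (Z² + 3*Z) + 27 = 27 + Z² + 3*Z)
-s(-87) = -(27 + (-87)² + 3*(-87)) = -(27 + 7569 - 261) = -1*7335 = -7335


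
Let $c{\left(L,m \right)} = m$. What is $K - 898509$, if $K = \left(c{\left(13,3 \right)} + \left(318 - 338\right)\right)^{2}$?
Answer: $-898220$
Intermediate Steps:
$K = 289$ ($K = \left(3 + \left(318 - 338\right)\right)^{2} = \left(3 - 20\right)^{2} = \left(-17\right)^{2} = 289$)
$K - 898509 = 289 - 898509 = -898220$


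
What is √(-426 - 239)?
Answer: I*√665 ≈ 25.788*I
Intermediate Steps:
√(-426 - 239) = √(-665) = I*√665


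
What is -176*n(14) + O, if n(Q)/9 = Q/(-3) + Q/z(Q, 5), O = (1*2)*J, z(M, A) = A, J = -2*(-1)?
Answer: 14804/5 ≈ 2960.8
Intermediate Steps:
J = 2
O = 4 (O = (1*2)*2 = 2*2 = 4)
n(Q) = -6*Q/5 (n(Q) = 9*(Q/(-3) + Q/5) = 9*(Q*(-1/3) + Q*(1/5)) = 9*(-Q/3 + Q/5) = 9*(-2*Q/15) = -6*Q/5)
-176*n(14) + O = -(-1056)*14/5 + 4 = -176*(-84/5) + 4 = 14784/5 + 4 = 14804/5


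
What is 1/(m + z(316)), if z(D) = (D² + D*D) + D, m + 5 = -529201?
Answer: -1/329178 ≈ -3.0379e-6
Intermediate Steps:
m = -529206 (m = -5 - 529201 = -529206)
z(D) = D + 2*D² (z(D) = (D² + D²) + D = 2*D² + D = D + 2*D²)
1/(m + z(316)) = 1/(-529206 + 316*(1 + 2*316)) = 1/(-529206 + 316*(1 + 632)) = 1/(-529206 + 316*633) = 1/(-529206 + 200028) = 1/(-329178) = -1/329178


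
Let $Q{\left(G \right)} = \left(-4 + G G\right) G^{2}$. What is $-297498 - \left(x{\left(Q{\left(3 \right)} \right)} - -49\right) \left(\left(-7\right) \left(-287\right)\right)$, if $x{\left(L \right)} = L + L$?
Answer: $-576749$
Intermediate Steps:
$Q{\left(G \right)} = G^{2} \left(-4 + G^{2}\right)$ ($Q{\left(G \right)} = \left(-4 + G^{2}\right) G^{2} = G^{2} \left(-4 + G^{2}\right)$)
$x{\left(L \right)} = 2 L$
$-297498 - \left(x{\left(Q{\left(3 \right)} \right)} - -49\right) \left(\left(-7\right) \left(-287\right)\right) = -297498 - \left(2 \cdot 3^{2} \left(-4 + 3^{2}\right) - -49\right) \left(\left(-7\right) \left(-287\right)\right) = -297498 - \left(2 \cdot 9 \left(-4 + 9\right) + 49\right) 2009 = -297498 - \left(2 \cdot 9 \cdot 5 + 49\right) 2009 = -297498 - \left(2 \cdot 45 + 49\right) 2009 = -297498 - \left(90 + 49\right) 2009 = -297498 - 139 \cdot 2009 = -297498 - 279251 = -576749$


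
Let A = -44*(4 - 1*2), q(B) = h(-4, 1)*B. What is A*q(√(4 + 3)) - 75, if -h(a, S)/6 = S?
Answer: -75 + 528*√7 ≈ 1322.0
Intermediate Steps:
h(a, S) = -6*S
q(B) = -6*B (q(B) = (-6*1)*B = -6*B)
A = -88 (A = -44*(4 - 2) = -44*2 = -88)
A*q(√(4 + 3)) - 75 = -(-528)*√(4 + 3) - 75 = -(-528)*√7 - 75 = 528*√7 - 75 = -75 + 528*√7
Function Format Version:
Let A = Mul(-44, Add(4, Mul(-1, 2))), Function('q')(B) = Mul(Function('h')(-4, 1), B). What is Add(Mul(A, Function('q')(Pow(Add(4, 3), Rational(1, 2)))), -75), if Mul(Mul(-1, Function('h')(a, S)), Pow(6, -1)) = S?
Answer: Add(-75, Mul(528, Pow(7, Rational(1, 2)))) ≈ 1322.0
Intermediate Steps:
Function('h')(a, S) = Mul(-6, S)
Function('q')(B) = Mul(-6, B) (Function('q')(B) = Mul(Mul(-6, 1), B) = Mul(-6, B))
A = -88 (A = Mul(-44, Add(4, -2)) = Mul(-44, 2) = -88)
Add(Mul(A, Function('q')(Pow(Add(4, 3), Rational(1, 2)))), -75) = Add(Mul(-88, Mul(-6, Pow(Add(4, 3), Rational(1, 2)))), -75) = Add(Mul(-88, Mul(-6, Pow(7, Rational(1, 2)))), -75) = Add(Mul(528, Pow(7, Rational(1, 2))), -75) = Add(-75, Mul(528, Pow(7, Rational(1, 2))))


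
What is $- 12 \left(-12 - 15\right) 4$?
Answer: $1296$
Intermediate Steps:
$- 12 \left(-12 - 15\right) 4 = \left(-12\right) \left(-27\right) 4 = 324 \cdot 4 = 1296$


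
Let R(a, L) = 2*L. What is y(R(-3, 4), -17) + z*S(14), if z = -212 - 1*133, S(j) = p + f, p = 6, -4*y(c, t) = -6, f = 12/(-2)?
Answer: 3/2 ≈ 1.5000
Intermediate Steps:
f = -6 (f = 12*(-½) = -6)
y(c, t) = 3/2 (y(c, t) = -¼*(-6) = 3/2)
S(j) = 0 (S(j) = 6 - 6 = 0)
z = -345 (z = -212 - 133 = -345)
y(R(-3, 4), -17) + z*S(14) = 3/2 - 345*0 = 3/2 + 0 = 3/2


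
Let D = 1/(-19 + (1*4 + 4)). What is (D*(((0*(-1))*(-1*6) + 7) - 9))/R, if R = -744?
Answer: -1/4092 ≈ -0.00024438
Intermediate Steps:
D = -1/11 (D = 1/(-19 + (4 + 4)) = 1/(-19 + 8) = 1/(-11) = -1/11 ≈ -0.090909)
(D*(((0*(-1))*(-1*6) + 7) - 9))/R = -(((0*(-1))*(-1*6) + 7) - 9)/11/(-744) = -((0*(-6) + 7) - 9)/11*(-1/744) = -((0 + 7) - 9)/11*(-1/744) = -(7 - 9)/11*(-1/744) = -1/11*(-2)*(-1/744) = (2/11)*(-1/744) = -1/4092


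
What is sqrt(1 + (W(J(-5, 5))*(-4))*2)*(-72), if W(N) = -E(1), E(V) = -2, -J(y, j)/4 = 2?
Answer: -72*I*sqrt(15) ≈ -278.85*I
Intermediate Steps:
J(y, j) = -8 (J(y, j) = -4*2 = -8)
W(N) = 2 (W(N) = -1*(-2) = 2)
sqrt(1 + (W(J(-5, 5))*(-4))*2)*(-72) = sqrt(1 + (2*(-4))*2)*(-72) = sqrt(1 - 8*2)*(-72) = sqrt(1 - 16)*(-72) = sqrt(-15)*(-72) = (I*sqrt(15))*(-72) = -72*I*sqrt(15)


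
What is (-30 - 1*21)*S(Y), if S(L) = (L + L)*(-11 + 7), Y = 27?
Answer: 11016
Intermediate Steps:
S(L) = -8*L (S(L) = (2*L)*(-4) = -8*L)
(-30 - 1*21)*S(Y) = (-30 - 1*21)*(-8*27) = (-30 - 21)*(-216) = -51*(-216) = 11016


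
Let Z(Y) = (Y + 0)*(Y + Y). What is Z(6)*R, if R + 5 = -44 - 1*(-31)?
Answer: -1296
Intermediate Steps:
Z(Y) = 2*Y² (Z(Y) = Y*(2*Y) = 2*Y²)
R = -18 (R = -5 + (-44 - 1*(-31)) = -5 + (-44 + 31) = -5 - 13 = -18)
Z(6)*R = (2*6²)*(-18) = (2*36)*(-18) = 72*(-18) = -1296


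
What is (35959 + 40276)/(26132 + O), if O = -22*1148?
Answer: 76235/876 ≈ 87.026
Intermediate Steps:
O = -25256
(35959 + 40276)/(26132 + O) = (35959 + 40276)/(26132 - 25256) = 76235/876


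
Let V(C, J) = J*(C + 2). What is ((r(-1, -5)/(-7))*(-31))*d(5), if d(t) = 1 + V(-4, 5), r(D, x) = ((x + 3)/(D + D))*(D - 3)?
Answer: 1116/7 ≈ 159.43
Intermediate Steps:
r(D, x) = (-3 + D)*(3 + x)/(2*D) (r(D, x) = ((3 + x)/((2*D)))*(-3 + D) = ((3 + x)*(1/(2*D)))*(-3 + D) = ((3 + x)/(2*D))*(-3 + D) = (-3 + D)*(3 + x)/(2*D))
V(C, J) = J*(2 + C)
d(t) = -9 (d(t) = 1 + 5*(2 - 4) = 1 + 5*(-2) = 1 - 10 = -9)
((r(-1, -5)/(-7))*(-31))*d(5) = ((((½)*(-9 - 3*(-5) - (3 - 5))/(-1))/(-7))*(-31))*(-9) = ((((½)*(-1)*(-9 + 15 - 1*(-2)))*(-⅐))*(-31))*(-9) = ((((½)*(-1)*(-9 + 15 + 2))*(-⅐))*(-31))*(-9) = ((((½)*(-1)*8)*(-⅐))*(-31))*(-9) = (-4*(-⅐)*(-31))*(-9) = ((4/7)*(-31))*(-9) = -124/7*(-9) = 1116/7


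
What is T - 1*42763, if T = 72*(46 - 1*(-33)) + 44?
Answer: -37031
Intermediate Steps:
T = 5732 (T = 72*(46 + 33) + 44 = 72*79 + 44 = 5688 + 44 = 5732)
T - 1*42763 = 5732 - 1*42763 = 5732 - 42763 = -37031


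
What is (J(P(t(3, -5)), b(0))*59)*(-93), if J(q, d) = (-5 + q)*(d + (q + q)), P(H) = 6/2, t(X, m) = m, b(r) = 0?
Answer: 65844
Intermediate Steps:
P(H) = 3 (P(H) = 6*(½) = 3)
J(q, d) = (-5 + q)*(d + 2*q)
(J(P(t(3, -5)), b(0))*59)*(-93) = ((-10*3 - 5*0 + 2*3² + 0*3)*59)*(-93) = ((-30 + 0 + 2*9 + 0)*59)*(-93) = ((-30 + 0 + 18 + 0)*59)*(-93) = -12*59*(-93) = -708*(-93) = 65844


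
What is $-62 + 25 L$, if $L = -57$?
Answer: $-1487$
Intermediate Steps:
$-62 + 25 L = -62 + 25 \left(-57\right) = -62 - 1425 = -1487$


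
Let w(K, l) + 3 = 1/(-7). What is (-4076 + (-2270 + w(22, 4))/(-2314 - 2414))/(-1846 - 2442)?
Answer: 5620141/5913152 ≈ 0.95045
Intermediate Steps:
w(K, l) = -22/7 (w(K, l) = -3 + 1/(-7) = -3 - ⅐ = -22/7)
(-4076 + (-2270 + w(22, 4))/(-2314 - 2414))/(-1846 - 2442) = (-4076 + (-2270 - 22/7)/(-2314 - 2414))/(-1846 - 2442) = (-4076 - 15912/7/(-4728))/(-4288) = (-4076 - 15912/7*(-1/4728))*(-1/4288) = (-4076 + 663/1379)*(-1/4288) = -5620141/1379*(-1/4288) = 5620141/5913152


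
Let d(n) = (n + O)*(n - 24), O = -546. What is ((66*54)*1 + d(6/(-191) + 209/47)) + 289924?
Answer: 24505938022007/80586529 ≈ 3.0409e+5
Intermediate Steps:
d(n) = (-546 + n)*(-24 + n) (d(n) = (n - 546)*(n - 24) = (-546 + n)*(-24 + n))
((66*54)*1 + d(6/(-191) + 209/47)) + 289924 = ((66*54)*1 + (13104 + (6/(-191) + 209/47)² - 570*(6/(-191) + 209/47))) + 289924 = (3564*1 + (13104 + (6*(-1/191) + 209*(1/47))² - 570*(6*(-1/191) + 209*(1/47)))) + 289924 = (3564 + (13104 + (-6/191 + 209/47)² - 570*(-6/191 + 209/47))) + 289924 = (3564 + (13104 + (39637/8977)² - 570*39637/8977)) + 289924 = (3564 + (13104 + 1571091769/80586529 - 22593090/8977)) + 289924 = (3564 + 854758798855/80586529) + 289924 = 1141969188211/80586529 + 289924 = 24505938022007/80586529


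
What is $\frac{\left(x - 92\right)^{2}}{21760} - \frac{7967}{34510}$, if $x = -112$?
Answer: $\frac{464267}{276080} \approx 1.6816$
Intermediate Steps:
$\frac{\left(x - 92\right)^{2}}{21760} - \frac{7967}{34510} = \frac{\left(-112 - 92\right)^{2}}{21760} - \frac{7967}{34510} = \left(-204\right)^{2} \cdot \frac{1}{21760} - \frac{7967}{34510} = 41616 \cdot \frac{1}{21760} - \frac{7967}{34510} = \frac{153}{80} - \frac{7967}{34510} = \frac{464267}{276080}$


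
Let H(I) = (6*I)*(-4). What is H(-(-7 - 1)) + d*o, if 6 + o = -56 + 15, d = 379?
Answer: -18005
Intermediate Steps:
o = -47 (o = -6 + (-56 + 15) = -6 - 41 = -47)
H(I) = -24*I
H(-(-7 - 1)) + d*o = -(-24)*(-7 - 1) + 379*(-47) = -(-24)*(-8) - 17813 = -24*8 - 17813 = -192 - 17813 = -18005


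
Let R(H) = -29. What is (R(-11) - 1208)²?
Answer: 1530169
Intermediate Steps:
(R(-11) - 1208)² = (-29 - 1208)² = (-1237)² = 1530169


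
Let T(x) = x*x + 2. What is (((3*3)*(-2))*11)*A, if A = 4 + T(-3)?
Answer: -2970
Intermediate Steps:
T(x) = 2 + x**2 (T(x) = x**2 + 2 = 2 + x**2)
A = 15 (A = 4 + (2 + (-3)**2) = 4 + (2 + 9) = 4 + 11 = 15)
(((3*3)*(-2))*11)*A = (((3*3)*(-2))*11)*15 = ((9*(-2))*11)*15 = -18*11*15 = -198*15 = -2970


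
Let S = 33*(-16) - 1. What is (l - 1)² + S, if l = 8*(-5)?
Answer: 1152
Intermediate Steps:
l = -40
S = -529 (S = -528 - 1 = -529)
(l - 1)² + S = (-40 - 1)² - 529 = (-41)² - 529 = 1681 - 529 = 1152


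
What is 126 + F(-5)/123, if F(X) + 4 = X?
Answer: 5163/41 ≈ 125.93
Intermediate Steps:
F(X) = -4 + X
126 + F(-5)/123 = 126 + (-4 - 5)/123 = 126 + (1/123)*(-9) = 126 - 3/41 = 5163/41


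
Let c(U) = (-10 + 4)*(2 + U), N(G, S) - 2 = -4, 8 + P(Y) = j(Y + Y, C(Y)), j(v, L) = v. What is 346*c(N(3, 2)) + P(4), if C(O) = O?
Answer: 0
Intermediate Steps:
P(Y) = -8 + 2*Y (P(Y) = -8 + (Y + Y) = -8 + 2*Y)
N(G, S) = -2 (N(G, S) = 2 - 4 = -2)
c(U) = -12 - 6*U (c(U) = -6*(2 + U) = -12 - 6*U)
346*c(N(3, 2)) + P(4) = 346*(-12 - 6*(-2)) + (-8 + 2*4) = 346*(-12 + 12) + (-8 + 8) = 346*0 + 0 = 0 + 0 = 0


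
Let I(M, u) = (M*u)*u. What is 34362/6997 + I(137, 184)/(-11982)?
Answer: -16021131850/41919027 ≈ -382.19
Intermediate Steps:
I(M, u) = M*u²
34362/6997 + I(137, 184)/(-11982) = 34362/6997 + (137*184²)/(-11982) = 34362*(1/6997) + (137*33856)*(-1/11982) = 34362/6997 + 4638272*(-1/11982) = 34362/6997 - 2319136/5991 = -16021131850/41919027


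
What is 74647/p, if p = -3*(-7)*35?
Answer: 74647/735 ≈ 101.56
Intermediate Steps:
p = 735 (p = 21*35 = 735)
74647/p = 74647/735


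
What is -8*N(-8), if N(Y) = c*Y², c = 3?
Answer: -1536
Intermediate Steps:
N(Y) = 3*Y²
-8*N(-8) = -24*(-8)² = -24*64 = -8*192 = -1536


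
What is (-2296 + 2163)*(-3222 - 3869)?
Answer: 943103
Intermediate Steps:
(-2296 + 2163)*(-3222 - 3869) = -133*(-7091) = 943103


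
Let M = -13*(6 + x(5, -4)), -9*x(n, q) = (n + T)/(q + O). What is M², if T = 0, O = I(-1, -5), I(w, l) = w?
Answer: 511225/81 ≈ 6311.4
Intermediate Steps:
O = -1
x(n, q) = -n/(9*(-1 + q)) (x(n, q) = -(n + 0)/(9*(q - 1)) = -n/(9*(-1 + q)))
M = -715/9 (M = -13*(6 - 1*5/(-9 + 9*(-4))) = -13*(6 - 1*5/(-9 - 36)) = -13*(6 - 1*5/(-45)) = -13*(6 - 1*5*(-1/45)) = -13*(6 + ⅑) = -13*55/9 = -715/9 ≈ -79.444)
M² = (-715/9)² = 511225/81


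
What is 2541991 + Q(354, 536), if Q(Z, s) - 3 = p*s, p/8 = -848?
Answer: -1094230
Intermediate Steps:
p = -6784 (p = 8*(-848) = -6784)
Q(Z, s) = 3 - 6784*s
2541991 + Q(354, 536) = 2541991 + (3 - 6784*536) = 2541991 + (3 - 3636224) = 2541991 - 3636221 = -1094230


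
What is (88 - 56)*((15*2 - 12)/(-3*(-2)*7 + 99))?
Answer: 192/47 ≈ 4.0851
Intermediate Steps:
(88 - 56)*((15*2 - 12)/(-3*(-2)*7 + 99)) = 32*((30 - 12)/(6*7 + 99)) = 32*(18/(42 + 99)) = 32*(18/141) = 32*(18*(1/141)) = 32*(6/47) = 192/47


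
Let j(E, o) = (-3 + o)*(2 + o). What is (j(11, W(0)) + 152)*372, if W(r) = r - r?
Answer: 54312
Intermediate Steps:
W(r) = 0
(j(11, W(0)) + 152)*372 = ((-6 + 0² - 1*0) + 152)*372 = ((-6 + 0 + 0) + 152)*372 = (-6 + 152)*372 = 146*372 = 54312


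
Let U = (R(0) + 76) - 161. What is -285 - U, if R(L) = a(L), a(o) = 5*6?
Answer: -230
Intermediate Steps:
a(o) = 30
R(L) = 30
U = -55 (U = (30 + 76) - 161 = 106 - 161 = -55)
-285 - U = -285 - 1*(-55) = -285 + 55 = -230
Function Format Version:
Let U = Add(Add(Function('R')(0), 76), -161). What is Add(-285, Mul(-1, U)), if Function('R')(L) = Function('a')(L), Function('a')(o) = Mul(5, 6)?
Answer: -230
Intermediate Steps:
Function('a')(o) = 30
Function('R')(L) = 30
U = -55 (U = Add(Add(30, 76), -161) = Add(106, -161) = -55)
Add(-285, Mul(-1, U)) = Add(-285, Mul(-1, -55)) = Add(-285, 55) = -230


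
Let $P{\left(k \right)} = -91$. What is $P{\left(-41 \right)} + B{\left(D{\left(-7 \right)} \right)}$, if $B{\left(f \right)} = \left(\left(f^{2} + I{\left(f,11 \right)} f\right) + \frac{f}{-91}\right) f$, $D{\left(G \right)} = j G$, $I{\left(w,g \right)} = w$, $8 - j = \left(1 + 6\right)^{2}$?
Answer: $\frac{614624528}{13} \approx 4.7279 \cdot 10^{7}$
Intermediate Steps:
$j = -41$ ($j = 8 - \left(1 + 6\right)^{2} = 8 - 7^{2} = 8 - 49 = -41$)
$D{\left(G \right)} = - 41 G$
$B{\left(f \right)} = f \left(2 f^{2} - \frac{f}{91}\right)$ ($B{\left(f \right)} = \left(\left(f^{2} + f f\right) + \frac{f}{-91}\right) f = \left(\left(f^{2} + f^{2}\right) + f \left(- \frac{1}{91}\right)\right) f = \left(2 f^{2} - \frac{f}{91}\right) f = f \left(2 f^{2} - \frac{f}{91}\right)$)
$P{\left(-41 \right)} + B{\left(D{\left(-7 \right)} \right)} = -91 + \frac{\left(\left(-41\right) \left(-7\right)\right)^{2} \left(-1 + 182 \left(\left(-41\right) \left(-7\right)\right)\right)}{91} = -91 + \frac{287^{2} \left(-1 + 182 \cdot 287\right)}{91} = -91 + \frac{1}{91} \cdot 82369 \left(-1 + 52234\right) = -91 + \frac{1}{91} \cdot 82369 \cdot 52233 = -91 + \frac{614625711}{13} = \frac{614624528}{13}$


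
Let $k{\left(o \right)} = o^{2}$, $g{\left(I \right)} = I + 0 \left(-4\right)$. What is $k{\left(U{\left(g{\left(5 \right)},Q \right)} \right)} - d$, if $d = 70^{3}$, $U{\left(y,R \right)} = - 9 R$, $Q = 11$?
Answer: $-333199$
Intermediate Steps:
$g{\left(I \right)} = I$ ($g{\left(I \right)} = I + 0 = I$)
$d = 343000$
$k{\left(U{\left(g{\left(5 \right)},Q \right)} \right)} - d = \left(\left(-9\right) 11\right)^{2} - 343000 = \left(-99\right)^{2} - 343000 = 9801 - 343000 = -333199$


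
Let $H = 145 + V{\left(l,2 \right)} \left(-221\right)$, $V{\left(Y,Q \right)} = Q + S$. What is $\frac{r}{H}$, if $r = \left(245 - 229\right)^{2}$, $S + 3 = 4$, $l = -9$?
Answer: $- \frac{128}{259} \approx -0.49421$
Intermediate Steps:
$S = 1$ ($S = -3 + 4 = 1$)
$V{\left(Y,Q \right)} = 1 + Q$ ($V{\left(Y,Q \right)} = Q + 1 = 1 + Q$)
$H = -518$ ($H = 145 + \left(1 + 2\right) \left(-221\right) = 145 + 3 \left(-221\right) = 145 - 663 = -518$)
$r = 256$ ($r = 16^{2} = 256$)
$\frac{r}{H} = \frac{256}{-518} = 256 \left(- \frac{1}{518}\right) = - \frac{128}{259}$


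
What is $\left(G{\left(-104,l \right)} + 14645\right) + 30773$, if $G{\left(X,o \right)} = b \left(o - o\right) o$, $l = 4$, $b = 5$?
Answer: $45418$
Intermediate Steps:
$G{\left(X,o \right)} = 0$ ($G{\left(X,o \right)} = 5 \left(o - o\right) o = 5 \cdot 0 o = 0 o = 0$)
$\left(G{\left(-104,l \right)} + 14645\right) + 30773 = \left(0 + 14645\right) + 30773 = 14645 + 30773 = 45418$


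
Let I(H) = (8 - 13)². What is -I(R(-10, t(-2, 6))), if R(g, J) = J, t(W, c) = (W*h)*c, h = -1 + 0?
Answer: -25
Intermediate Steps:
h = -1
t(W, c) = -W*c (t(W, c) = (W*(-1))*c = (-W)*c = -W*c)
I(H) = 25 (I(H) = (-5)² = 25)
-I(R(-10, t(-2, 6))) = -1*25 = -25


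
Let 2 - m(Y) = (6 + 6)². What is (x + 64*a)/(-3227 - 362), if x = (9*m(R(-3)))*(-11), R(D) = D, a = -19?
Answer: -12842/3589 ≈ -3.5782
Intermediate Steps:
m(Y) = -142 (m(Y) = 2 - (6 + 6)² = 2 - 1*12² = 2 - 1*144 = 2 - 144 = -142)
x = 14058 (x = (9*(-142))*(-11) = -1278*(-11) = 14058)
(x + 64*a)/(-3227 - 362) = (14058 + 64*(-19))/(-3227 - 362) = (14058 - 1216)/(-3589) = 12842*(-1/3589) = -12842/3589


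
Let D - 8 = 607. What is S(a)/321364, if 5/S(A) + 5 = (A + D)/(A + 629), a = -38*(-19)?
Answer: -965/248735736 ≈ -3.8796e-6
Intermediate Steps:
D = 615 (D = 8 + 607 = 615)
a = 722
S(A) = 5/(-5 + (615 + A)/(629 + A)) (S(A) = 5/(-5 + (A + 615)/(A + 629)) = 5/(-5 + (615 + A)/(629 + A)))
S(a)/321364 = (5*(-629 - 1*722)/(2*(1265 + 2*722)))/321364 = (5*(-629 - 722)/(2*(1265 + 1444)))*(1/321364) = ((5/2)*(-1351)/2709)*(1/321364) = ((5/2)*(1/2709)*(-1351))*(1/321364) = -965/774*1/321364 = -965/248735736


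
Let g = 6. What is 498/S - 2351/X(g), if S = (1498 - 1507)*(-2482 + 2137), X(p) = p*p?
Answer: -269701/4140 ≈ -65.145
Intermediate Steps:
X(p) = p**2
S = 3105 (S = -9*(-345) = 3105)
498/S - 2351/X(g) = 498/3105 - 2351/(6**2) = 498*(1/3105) - 2351/36 = 166/1035 - 2351*1/36 = 166/1035 - 2351/36 = -269701/4140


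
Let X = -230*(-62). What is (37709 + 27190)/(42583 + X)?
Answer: 64899/56843 ≈ 1.1417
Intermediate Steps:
X = 14260
(37709 + 27190)/(42583 + X) = (37709 + 27190)/(42583 + 14260) = 64899/56843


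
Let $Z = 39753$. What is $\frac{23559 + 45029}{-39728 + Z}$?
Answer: $\frac{68588}{25} \approx 2743.5$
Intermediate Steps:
$\frac{23559 + 45029}{-39728 + Z} = \frac{23559 + 45029}{-39728 + 39753} = \frac{68588}{25}$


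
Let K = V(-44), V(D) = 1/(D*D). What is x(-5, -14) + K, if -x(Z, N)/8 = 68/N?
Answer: 526599/13552 ≈ 38.858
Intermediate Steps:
x(Z, N) = -544/N
V(D) = D**(-2)
K = 1/1936 (K = (-44)**(-2) = 1/1936 ≈ 0.00051653)
x(-5, -14) + K = -544/(-14) + 1/1936 = -544*(-1/14) + 1/1936 = 272/7 + 1/1936 = 526599/13552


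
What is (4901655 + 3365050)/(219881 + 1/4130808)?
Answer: 34148171147640/908286193849 ≈ 37.596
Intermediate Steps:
(4901655 + 3365050)/(219881 + 1/4130808) = 8266705/(219881 + 1/4130808) = 8266705/(908286193849/4130808) = 8266705*(4130808/908286193849) = 34148171147640/908286193849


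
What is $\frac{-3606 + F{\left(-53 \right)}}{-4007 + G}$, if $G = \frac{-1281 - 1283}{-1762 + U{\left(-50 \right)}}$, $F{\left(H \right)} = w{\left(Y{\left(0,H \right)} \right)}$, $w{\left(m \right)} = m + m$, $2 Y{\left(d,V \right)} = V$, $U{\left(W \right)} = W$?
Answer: $\frac{1657527}{1814530} \approx 0.91348$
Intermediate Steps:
$Y{\left(d,V \right)} = \frac{V}{2}$
$w{\left(m \right)} = 2 m$
$F{\left(H \right)} = H$ ($F{\left(H \right)} = 2 \frac{H}{2} = H$)
$G = \frac{641}{453}$ ($G = \frac{-1281 - 1283}{-1762 - 50} = - \frac{2564}{-1812} = \left(-2564\right) \left(- \frac{1}{1812}\right) = \frac{641}{453} \approx 1.415$)
$\frac{-3606 + F{\left(-53 \right)}}{-4007 + G} = \frac{-3606 - 53}{-4007 + \frac{641}{453}} = - \frac{3659}{- \frac{1814530}{453}} = \left(-3659\right) \left(- \frac{453}{1814530}\right) = \frac{1657527}{1814530}$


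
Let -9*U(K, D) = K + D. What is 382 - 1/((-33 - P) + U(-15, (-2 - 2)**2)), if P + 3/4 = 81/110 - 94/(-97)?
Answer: 2499549682/6542821 ≈ 382.03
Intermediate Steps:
P = 20389/21340 (P = -3/4 + (81/110 - 94/(-97)) = -3/4 + (81*(1/110) - 94*(-1/97)) = -3/4 + (81/110 + 94/97) = -3/4 + 18197/10670 = 20389/21340 ≈ 0.95544)
U(K, D) = -D/9 - K/9 (U(K, D) = -(K + D)/9 = -(D + K)/9 = -D/9 - K/9)
382 - 1/((-33 - P) + U(-15, (-2 - 2)**2)) = 382 - 1/((-33 - 1*20389/21340) + (-(-2 - 2)**2/9 - 1/9*(-15))) = 382 - 1/((-33 - 20389/21340) + (-1/9*(-4)**2 + 5/3)) = 382 - 1/(-724609/21340 + (-1/9*16 + 5/3)) = 382 - 1/(-724609/21340 + (-16/9 + 5/3)) = 382 - 1/(-724609/21340 - 1/9) = 382 - 1/(-6542821/192060) = 382 - 1*(-192060/6542821) = 382 + 192060/6542821 = 2499549682/6542821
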